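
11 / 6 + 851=5117 / 6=852.83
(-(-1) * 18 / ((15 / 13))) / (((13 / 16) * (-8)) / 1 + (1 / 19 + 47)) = 2964 / 7705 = 0.38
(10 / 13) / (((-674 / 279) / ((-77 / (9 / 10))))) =27.24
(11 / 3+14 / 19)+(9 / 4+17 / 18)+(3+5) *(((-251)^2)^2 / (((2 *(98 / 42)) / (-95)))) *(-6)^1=18569794143274939 / 4788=3878403120984.74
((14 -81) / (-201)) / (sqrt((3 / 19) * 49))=sqrt(57) / 63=0.12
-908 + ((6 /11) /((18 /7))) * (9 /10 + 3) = -99789 /110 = -907.17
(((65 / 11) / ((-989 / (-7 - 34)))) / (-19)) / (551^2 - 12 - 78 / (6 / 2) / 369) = -15129 / 356239045151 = -0.00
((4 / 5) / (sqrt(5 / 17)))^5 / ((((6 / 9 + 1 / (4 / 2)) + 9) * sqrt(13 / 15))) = 1775616 * sqrt(663) / 61953125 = 0.74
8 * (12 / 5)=96 / 5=19.20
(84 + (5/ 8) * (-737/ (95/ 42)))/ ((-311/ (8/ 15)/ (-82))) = -497084/ 29545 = -16.82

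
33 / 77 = 3 / 7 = 0.43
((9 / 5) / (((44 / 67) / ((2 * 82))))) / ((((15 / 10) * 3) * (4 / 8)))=199.78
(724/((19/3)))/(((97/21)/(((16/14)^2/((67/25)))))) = 10425600/864367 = 12.06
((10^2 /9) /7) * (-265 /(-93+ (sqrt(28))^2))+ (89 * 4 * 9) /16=206.72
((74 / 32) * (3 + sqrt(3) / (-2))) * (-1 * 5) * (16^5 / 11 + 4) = -145496025 / 44 + 48498675 * sqrt(3) / 88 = -2352157.74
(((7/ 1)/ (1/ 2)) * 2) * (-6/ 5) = -168/ 5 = -33.60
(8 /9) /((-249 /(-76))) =608 /2241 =0.27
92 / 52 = 23 / 13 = 1.77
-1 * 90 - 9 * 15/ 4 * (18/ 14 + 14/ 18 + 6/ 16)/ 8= -179715/ 1792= -100.29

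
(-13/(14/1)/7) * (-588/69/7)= 26/161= 0.16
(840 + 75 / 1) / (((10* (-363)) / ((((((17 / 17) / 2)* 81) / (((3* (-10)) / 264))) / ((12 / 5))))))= 37.43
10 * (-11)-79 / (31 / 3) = -3647 / 31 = -117.65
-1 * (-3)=3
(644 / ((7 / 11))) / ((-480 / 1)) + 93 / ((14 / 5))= 26129 / 840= 31.11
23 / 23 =1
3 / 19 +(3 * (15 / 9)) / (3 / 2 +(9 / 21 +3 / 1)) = 1537 / 1311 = 1.17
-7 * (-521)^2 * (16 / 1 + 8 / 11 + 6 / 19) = -6768109894 / 209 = -32383300.93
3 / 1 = 3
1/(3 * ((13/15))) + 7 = 96/13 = 7.38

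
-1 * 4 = -4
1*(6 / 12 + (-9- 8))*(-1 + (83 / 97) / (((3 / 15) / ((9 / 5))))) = -10725 / 97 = -110.57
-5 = -5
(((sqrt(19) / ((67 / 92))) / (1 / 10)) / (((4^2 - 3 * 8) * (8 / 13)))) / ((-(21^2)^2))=1495 * sqrt(19) / 104241816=0.00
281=281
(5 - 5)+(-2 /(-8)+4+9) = 53 /4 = 13.25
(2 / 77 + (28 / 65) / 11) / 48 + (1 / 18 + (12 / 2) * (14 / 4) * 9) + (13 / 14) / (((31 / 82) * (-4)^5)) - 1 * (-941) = 1615874532257 / 1429908480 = 1130.05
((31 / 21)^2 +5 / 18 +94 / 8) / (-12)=-25061 / 21168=-1.18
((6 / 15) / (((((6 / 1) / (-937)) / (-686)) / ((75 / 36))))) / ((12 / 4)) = 1606955 / 54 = 29758.43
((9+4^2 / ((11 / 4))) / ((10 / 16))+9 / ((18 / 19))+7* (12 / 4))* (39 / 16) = 132.13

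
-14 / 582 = -7 / 291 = -0.02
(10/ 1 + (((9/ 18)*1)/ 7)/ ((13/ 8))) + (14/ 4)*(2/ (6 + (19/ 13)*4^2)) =357429/ 34762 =10.28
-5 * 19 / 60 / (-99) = 19 / 1188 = 0.02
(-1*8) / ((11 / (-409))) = 3272 / 11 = 297.45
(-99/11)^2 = 81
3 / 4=0.75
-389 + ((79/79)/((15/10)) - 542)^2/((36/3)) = 648841/27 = 24031.15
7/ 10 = 0.70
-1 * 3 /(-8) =0.38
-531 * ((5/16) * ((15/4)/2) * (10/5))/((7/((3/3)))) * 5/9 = -22125/448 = -49.39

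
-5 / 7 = -0.71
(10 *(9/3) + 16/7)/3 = 226/21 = 10.76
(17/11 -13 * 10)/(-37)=1413/407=3.47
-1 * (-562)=562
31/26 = 1.19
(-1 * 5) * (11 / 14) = -55 / 14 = -3.93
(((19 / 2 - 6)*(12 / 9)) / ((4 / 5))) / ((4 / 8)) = 35 / 3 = 11.67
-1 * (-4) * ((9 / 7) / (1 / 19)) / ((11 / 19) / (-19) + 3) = 61731 / 1876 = 32.91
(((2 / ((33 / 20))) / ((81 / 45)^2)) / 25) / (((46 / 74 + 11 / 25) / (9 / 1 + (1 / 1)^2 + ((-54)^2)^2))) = 14300611000 / 119313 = 119857.95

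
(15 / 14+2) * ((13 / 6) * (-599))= -334841 / 84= -3986.20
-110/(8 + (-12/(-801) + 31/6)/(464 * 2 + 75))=-13.74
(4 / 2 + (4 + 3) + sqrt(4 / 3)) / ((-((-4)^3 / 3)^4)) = -0.00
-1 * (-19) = 19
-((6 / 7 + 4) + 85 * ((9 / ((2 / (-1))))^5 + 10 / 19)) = 667337873 / 4256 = 156799.31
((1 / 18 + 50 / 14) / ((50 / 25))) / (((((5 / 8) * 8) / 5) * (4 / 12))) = 457 / 84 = 5.44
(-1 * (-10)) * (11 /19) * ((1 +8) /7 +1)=1760 /133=13.23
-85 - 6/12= -171/2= -85.50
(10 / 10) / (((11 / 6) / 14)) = 84 / 11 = 7.64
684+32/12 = 2060/3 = 686.67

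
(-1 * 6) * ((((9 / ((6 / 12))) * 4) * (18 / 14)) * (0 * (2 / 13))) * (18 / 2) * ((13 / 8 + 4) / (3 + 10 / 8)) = 0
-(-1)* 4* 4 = 16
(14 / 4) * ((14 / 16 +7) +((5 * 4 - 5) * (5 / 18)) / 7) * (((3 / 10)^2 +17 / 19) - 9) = -21670867 / 91200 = -237.62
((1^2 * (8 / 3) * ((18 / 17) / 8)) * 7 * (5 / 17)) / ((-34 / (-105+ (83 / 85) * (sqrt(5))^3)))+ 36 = 187893 / 4913 - 8715 * sqrt(5) / 83521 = 38.01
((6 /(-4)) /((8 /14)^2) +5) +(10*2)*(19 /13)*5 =60969 /416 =146.56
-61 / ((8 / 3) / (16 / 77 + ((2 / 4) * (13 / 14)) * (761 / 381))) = -8125627 / 312928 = -25.97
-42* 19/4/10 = -399/20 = -19.95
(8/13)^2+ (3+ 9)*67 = 135940/169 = 804.38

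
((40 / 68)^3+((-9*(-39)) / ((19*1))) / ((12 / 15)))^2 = 75660683839225 / 139418598544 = 542.69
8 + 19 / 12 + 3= 151 / 12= 12.58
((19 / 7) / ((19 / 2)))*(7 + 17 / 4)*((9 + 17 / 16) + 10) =14445 / 224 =64.49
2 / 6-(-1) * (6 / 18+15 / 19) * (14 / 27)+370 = 570839 / 1539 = 370.92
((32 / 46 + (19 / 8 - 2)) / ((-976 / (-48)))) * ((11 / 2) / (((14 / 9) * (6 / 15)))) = 292545 / 628544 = 0.47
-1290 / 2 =-645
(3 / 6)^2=1 / 4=0.25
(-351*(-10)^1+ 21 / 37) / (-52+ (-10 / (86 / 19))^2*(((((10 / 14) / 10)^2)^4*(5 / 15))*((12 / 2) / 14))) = -827021961240030976 / 12250196344714889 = -67.51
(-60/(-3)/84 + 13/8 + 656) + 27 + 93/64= 922409/1344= 686.32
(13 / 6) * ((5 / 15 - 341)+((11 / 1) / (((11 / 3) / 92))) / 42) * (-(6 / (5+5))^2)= 45604 / 175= 260.59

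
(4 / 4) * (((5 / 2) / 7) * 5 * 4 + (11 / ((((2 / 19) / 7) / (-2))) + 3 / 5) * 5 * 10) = -511790 / 7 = -73112.86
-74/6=-37/3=-12.33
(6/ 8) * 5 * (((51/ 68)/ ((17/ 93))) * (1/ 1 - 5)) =-4185/ 68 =-61.54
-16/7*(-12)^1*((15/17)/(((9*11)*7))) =320/9163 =0.03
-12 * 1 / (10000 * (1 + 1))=-3 / 5000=-0.00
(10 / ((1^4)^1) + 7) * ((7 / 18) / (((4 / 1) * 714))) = 1 / 432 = 0.00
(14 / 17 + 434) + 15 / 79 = 584223 / 1343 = 435.01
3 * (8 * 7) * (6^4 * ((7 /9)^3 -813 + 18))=-518973952 /3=-172991317.33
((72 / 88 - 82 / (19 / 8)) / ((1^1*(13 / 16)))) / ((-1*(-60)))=-5636 / 8151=-0.69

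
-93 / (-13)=93 / 13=7.15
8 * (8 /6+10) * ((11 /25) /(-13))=-2992 /975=-3.07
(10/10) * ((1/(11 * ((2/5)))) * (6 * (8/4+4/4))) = 4.09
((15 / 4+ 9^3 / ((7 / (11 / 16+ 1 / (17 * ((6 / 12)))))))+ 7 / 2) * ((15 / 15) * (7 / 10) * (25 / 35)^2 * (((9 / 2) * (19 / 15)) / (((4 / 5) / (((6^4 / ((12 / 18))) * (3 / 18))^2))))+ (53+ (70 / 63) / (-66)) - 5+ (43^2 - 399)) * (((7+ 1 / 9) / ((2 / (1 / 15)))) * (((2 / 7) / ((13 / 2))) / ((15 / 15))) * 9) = 154991104344256 / 67540473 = 2294788.55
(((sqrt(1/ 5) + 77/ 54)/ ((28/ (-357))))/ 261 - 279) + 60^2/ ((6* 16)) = -4539577/ 18792 - 17* sqrt(5)/ 1740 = -241.59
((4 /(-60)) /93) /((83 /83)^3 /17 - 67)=17 /1587510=0.00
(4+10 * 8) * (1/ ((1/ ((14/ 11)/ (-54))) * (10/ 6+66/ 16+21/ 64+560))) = -12544/ 3586935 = -0.00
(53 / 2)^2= 2809 / 4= 702.25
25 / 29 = 0.86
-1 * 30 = -30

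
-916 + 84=-832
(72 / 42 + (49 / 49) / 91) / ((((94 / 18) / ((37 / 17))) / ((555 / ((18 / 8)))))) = 12895980 / 72709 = 177.36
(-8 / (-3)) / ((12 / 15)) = 3.33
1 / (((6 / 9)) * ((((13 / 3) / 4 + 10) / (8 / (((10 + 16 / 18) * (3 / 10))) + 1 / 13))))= 28962 / 84721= 0.34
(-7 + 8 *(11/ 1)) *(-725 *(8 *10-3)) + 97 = -4521728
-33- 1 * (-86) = 53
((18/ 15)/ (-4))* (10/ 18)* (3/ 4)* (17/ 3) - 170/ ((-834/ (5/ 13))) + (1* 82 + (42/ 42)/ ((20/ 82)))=18533329/ 216840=85.47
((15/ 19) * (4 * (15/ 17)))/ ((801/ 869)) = 86900/ 28747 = 3.02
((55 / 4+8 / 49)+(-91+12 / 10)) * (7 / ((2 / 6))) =-223107 / 140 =-1593.62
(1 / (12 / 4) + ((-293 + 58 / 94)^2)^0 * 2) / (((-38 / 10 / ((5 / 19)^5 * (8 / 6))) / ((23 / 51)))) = -10062500 / 21594059379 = -0.00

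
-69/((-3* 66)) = 23/66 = 0.35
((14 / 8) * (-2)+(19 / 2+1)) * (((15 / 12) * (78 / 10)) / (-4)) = -273 / 16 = -17.06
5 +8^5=32773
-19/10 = -1.90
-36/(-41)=36/41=0.88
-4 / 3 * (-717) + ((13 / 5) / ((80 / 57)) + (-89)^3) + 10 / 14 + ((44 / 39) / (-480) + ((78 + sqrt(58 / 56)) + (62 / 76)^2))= -83249505280751 / 118263600 + sqrt(203) / 14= -703930.75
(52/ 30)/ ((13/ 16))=32/ 15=2.13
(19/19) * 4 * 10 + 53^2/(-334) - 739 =-236275/334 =-707.41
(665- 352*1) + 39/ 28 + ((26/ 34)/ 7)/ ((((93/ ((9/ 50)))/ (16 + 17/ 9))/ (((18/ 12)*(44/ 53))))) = 6147006917/ 19551700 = 314.40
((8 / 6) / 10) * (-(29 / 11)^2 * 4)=-6728 / 1815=-3.71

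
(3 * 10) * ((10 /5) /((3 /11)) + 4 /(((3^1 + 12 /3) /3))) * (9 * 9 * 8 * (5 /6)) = 1026000 /7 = 146571.43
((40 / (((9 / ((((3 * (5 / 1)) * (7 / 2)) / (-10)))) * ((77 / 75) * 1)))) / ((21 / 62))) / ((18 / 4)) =-31000 / 2079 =-14.91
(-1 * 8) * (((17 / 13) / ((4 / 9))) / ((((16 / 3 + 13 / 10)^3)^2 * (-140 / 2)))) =22307400000 / 5651449494490891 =0.00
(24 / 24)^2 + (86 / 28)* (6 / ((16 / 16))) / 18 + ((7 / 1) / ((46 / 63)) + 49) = 29275 / 483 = 60.61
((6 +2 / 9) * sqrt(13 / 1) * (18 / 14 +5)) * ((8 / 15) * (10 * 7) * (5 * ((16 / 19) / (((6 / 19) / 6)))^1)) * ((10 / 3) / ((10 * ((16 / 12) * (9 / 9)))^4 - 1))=31539200 * sqrt(13) / 2559919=44.42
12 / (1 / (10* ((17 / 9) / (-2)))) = -340 / 3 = -113.33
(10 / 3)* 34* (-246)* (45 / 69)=-418200 / 23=-18182.61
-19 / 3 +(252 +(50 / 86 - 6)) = 30992 / 129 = 240.25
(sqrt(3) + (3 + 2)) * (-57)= -383.73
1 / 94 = 0.01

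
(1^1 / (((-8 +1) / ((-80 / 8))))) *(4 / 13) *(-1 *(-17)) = 680 / 91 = 7.47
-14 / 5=-2.80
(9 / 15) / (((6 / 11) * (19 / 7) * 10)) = 77 / 1900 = 0.04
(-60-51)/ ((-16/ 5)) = 555/ 16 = 34.69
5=5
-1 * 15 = -15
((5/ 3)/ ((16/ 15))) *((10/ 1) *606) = 37875/ 4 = 9468.75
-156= -156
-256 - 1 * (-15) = -241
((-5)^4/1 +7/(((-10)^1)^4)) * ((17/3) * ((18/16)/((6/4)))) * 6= 318750357/20000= 15937.52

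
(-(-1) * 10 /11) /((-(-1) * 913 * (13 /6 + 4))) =60 /371591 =0.00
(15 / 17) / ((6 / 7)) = 35 / 34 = 1.03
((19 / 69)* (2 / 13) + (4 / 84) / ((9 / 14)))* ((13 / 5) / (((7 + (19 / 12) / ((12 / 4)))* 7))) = 752 / 130893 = 0.01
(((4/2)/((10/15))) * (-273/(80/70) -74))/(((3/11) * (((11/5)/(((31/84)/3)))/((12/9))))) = -387965/1512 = -256.59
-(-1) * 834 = 834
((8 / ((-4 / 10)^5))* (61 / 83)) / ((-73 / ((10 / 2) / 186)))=0.21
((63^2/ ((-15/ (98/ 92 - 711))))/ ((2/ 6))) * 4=259231266/ 115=2254184.92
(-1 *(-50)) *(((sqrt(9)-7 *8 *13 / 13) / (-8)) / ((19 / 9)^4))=8693325 / 521284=16.68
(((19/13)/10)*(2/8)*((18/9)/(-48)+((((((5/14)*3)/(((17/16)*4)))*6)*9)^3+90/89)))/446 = 13277717051807/64215073292160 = 0.21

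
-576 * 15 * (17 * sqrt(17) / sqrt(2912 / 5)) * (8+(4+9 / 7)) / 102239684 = -426870 * sqrt(15470) / 16281669677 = -0.00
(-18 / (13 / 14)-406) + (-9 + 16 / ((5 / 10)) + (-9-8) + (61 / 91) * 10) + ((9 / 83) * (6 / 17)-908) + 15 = -167645873 / 128401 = -1305.64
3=3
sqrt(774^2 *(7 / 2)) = 387 *sqrt(14) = 1448.02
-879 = -879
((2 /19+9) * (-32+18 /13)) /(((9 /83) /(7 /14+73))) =-140014609 /741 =-188953.59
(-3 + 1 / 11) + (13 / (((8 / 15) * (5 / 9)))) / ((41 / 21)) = 70585 / 3608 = 19.56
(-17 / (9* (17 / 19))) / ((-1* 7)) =19 / 63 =0.30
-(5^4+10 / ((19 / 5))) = -11925 / 19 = -627.63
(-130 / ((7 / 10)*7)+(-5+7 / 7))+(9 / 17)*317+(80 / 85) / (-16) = 114316 / 833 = 137.23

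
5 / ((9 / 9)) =5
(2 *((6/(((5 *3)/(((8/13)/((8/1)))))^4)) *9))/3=4/160655625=0.00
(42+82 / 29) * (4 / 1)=5200 / 29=179.31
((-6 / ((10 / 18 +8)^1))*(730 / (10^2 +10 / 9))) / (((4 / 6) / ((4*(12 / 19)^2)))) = -30652992 / 2529527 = -12.12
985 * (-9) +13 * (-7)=-8956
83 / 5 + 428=2223 / 5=444.60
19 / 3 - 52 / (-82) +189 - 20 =175.97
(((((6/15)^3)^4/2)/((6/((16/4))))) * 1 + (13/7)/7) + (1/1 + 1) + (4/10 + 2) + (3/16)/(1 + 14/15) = 79303364611031/16652343750000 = 4.76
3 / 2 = 1.50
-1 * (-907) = 907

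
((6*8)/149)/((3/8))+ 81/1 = 12197/149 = 81.86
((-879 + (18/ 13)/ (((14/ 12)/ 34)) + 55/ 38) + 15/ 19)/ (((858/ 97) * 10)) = -280554167/ 29669640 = -9.46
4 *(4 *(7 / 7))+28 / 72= 295 / 18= 16.39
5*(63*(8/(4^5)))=315/128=2.46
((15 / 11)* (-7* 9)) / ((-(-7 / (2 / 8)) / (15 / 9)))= -225 / 44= -5.11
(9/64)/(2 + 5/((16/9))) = 9/308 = 0.03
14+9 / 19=275 / 19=14.47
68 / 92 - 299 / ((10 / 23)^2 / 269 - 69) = 1145521350 / 225829387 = 5.07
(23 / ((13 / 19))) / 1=437 / 13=33.62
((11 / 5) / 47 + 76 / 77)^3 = 6546549239243 / 5924828207375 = 1.10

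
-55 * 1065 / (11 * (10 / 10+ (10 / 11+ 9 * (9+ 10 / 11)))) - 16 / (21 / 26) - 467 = -545.27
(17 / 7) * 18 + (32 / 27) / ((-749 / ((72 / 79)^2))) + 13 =56.71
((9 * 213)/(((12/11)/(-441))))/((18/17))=-5855157/8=-731894.62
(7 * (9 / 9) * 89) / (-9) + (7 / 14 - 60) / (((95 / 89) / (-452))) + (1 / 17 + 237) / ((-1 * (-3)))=366358003 / 14535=25205.23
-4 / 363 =-0.01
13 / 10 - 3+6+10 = 143 / 10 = 14.30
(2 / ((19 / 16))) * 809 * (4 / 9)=103552 / 171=605.57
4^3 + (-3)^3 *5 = -71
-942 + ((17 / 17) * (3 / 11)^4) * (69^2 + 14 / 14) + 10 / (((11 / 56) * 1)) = -12660740 / 14641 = -864.75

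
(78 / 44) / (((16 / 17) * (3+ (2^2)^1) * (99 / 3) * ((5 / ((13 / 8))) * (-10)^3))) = -2873 / 1084160000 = -0.00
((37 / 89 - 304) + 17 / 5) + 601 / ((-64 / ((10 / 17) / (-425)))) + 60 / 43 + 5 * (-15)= -66143566821 / 176960480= -373.78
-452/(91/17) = -7684/91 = -84.44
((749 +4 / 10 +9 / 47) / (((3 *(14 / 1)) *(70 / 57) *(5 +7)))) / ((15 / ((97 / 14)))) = 54108637 / 96726000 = 0.56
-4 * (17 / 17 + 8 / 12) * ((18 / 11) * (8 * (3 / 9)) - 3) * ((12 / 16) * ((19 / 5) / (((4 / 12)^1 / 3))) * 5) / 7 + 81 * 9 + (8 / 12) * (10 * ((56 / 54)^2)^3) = 51077330680996 / 89494132959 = 570.73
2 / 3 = 0.67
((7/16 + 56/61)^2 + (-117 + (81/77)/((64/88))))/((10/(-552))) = 52320120021/8335040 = 6277.13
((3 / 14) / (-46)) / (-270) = 1 / 57960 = 0.00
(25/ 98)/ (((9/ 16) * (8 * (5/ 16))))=80/ 441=0.18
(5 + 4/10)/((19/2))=54/95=0.57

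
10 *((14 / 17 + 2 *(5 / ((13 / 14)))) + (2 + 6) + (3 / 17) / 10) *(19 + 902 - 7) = 39611846 / 221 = 179239.12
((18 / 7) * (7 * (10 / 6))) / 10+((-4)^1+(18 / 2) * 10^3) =8999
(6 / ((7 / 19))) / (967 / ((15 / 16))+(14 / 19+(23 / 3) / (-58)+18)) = 209380 / 13500417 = 0.02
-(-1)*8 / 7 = 8 / 7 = 1.14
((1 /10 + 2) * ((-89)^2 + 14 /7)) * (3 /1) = 499149 /10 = 49914.90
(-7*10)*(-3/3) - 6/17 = 1184/17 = 69.65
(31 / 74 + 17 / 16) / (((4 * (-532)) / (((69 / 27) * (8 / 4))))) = -20171 / 5668992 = -0.00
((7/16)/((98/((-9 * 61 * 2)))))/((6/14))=-183/16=-11.44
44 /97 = 0.45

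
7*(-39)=-273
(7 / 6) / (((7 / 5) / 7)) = 5.83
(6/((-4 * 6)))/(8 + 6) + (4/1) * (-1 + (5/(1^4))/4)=55/56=0.98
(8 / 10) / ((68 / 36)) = 36 / 85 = 0.42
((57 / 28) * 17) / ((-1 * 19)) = -51 / 28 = -1.82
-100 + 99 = -1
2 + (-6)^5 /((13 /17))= -132166 /13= -10166.62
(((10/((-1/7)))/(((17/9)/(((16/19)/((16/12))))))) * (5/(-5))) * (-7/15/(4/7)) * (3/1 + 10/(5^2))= -6174/95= -64.99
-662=-662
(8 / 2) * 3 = 12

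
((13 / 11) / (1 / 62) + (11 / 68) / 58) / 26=3178985 / 1127984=2.82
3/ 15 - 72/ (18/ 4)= -79/ 5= -15.80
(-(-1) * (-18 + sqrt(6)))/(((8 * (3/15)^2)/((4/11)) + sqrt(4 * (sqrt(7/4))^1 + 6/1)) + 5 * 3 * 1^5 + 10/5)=-(18 - sqrt(6))/(sqrt(2 * sqrt(7) + 6) + 447/25)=-0.73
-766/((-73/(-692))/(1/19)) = -382.17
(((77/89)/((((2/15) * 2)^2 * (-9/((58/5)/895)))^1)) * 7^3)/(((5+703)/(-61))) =46721059/90233184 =0.52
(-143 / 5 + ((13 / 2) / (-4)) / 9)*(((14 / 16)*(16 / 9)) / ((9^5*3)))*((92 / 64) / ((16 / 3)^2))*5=-1668121 / 26121388032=-0.00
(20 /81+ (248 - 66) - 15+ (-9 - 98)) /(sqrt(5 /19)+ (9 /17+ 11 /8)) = 3265969280 /95746779 - 90260480 * sqrt(95) /95746779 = 24.92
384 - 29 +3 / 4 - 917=-2245 / 4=-561.25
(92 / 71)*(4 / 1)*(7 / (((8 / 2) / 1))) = 644 / 71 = 9.07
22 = 22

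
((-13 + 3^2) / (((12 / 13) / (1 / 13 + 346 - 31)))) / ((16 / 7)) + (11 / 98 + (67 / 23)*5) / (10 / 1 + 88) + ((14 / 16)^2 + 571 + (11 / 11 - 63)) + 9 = -831450971 / 10602816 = -78.42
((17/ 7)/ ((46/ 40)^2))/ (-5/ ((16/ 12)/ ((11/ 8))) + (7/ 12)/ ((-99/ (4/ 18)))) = -0.36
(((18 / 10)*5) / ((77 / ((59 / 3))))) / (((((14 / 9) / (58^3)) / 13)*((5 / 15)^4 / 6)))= 981859581144 / 539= 1821631875.96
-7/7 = -1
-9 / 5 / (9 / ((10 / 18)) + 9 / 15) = -3 / 28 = -0.11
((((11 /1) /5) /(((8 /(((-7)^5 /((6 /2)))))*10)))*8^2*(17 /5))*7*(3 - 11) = 704011616 /375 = 1877364.31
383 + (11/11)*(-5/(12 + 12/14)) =6887/18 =382.61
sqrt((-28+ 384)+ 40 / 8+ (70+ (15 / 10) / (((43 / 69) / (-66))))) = sqrt(503186) / 43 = 16.50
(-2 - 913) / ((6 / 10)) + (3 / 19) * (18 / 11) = -318671 / 209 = -1524.74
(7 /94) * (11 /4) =77 /376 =0.20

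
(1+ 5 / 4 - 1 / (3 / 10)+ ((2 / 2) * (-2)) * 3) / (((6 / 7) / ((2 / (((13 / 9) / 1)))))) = -595 / 52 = -11.44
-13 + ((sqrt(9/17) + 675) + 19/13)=664.19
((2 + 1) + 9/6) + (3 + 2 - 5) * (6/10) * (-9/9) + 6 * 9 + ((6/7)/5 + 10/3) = 13021/210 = 62.00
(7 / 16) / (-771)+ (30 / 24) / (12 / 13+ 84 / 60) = 1001243 / 1862736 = 0.54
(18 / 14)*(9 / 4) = 81 / 28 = 2.89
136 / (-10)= -68 / 5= -13.60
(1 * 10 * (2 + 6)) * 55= 4400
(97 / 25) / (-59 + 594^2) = 97 / 8819425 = 0.00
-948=-948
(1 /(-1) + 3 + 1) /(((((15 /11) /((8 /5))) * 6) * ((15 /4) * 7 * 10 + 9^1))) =88 /40725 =0.00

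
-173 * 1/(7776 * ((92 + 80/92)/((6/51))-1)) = -3979/141002208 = -0.00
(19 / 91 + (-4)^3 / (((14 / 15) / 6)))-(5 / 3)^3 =-1021742 / 2457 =-415.85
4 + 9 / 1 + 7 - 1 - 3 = 16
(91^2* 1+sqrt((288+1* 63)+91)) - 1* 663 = sqrt(442)+7618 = 7639.02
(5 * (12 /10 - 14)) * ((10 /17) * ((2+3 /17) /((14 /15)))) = -177600 /2023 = -87.79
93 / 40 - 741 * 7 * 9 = -1867227 / 40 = -46680.68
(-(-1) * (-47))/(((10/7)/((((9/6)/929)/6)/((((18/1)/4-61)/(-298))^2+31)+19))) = -64021070850751/102417279850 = -625.10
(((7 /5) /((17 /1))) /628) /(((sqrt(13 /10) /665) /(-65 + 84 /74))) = -129409*sqrt(130) /302068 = -4.88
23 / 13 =1.77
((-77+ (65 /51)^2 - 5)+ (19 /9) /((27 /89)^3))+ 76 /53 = -9035003348 /2713360599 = -3.33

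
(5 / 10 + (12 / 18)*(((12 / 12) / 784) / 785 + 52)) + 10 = 45.17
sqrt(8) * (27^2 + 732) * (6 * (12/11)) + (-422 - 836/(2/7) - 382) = 23317.99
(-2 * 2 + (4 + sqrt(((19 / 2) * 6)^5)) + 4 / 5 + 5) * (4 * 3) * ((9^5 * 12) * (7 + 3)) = 493177248 + 276264289440 * sqrt(57) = 2086242822897.72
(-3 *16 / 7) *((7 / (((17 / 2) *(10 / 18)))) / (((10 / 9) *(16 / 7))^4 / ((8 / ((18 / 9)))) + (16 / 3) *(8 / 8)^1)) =-0.65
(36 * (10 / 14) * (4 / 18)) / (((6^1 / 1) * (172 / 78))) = 130 / 301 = 0.43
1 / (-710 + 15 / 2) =-2 / 1405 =-0.00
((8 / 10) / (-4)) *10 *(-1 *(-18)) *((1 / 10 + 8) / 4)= -729 / 10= -72.90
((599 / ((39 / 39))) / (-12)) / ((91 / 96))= -4792 / 91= -52.66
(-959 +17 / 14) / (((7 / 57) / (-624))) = 238465656 / 49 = 4866646.04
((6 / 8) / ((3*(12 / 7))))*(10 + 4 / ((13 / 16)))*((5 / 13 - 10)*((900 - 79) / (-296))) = 69682375 / 1200576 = 58.04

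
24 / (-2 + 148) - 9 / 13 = -501 / 949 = -0.53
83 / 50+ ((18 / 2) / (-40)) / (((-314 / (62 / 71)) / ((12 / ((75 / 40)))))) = 927433 / 557350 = 1.66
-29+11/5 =-134/5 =-26.80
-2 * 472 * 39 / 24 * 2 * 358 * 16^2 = -281176064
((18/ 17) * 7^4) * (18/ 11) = 777924/ 187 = 4160.02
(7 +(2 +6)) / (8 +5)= 15 / 13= 1.15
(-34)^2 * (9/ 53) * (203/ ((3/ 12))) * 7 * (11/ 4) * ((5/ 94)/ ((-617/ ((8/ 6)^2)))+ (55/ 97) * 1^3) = 259307699997500/ 149083859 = 1739341.21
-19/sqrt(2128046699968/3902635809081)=-37534671*sqrt(7)/3859576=-25.73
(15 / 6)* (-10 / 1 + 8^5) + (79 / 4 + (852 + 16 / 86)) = 14235913 / 172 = 82766.94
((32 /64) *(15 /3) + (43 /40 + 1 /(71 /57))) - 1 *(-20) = 69233 /2840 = 24.38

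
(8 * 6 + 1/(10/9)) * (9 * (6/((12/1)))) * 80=17604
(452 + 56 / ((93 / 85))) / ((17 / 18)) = 280776 / 527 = 532.78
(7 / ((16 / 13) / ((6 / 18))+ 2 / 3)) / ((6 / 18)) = 819 / 170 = 4.82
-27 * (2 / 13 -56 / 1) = 19602 / 13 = 1507.85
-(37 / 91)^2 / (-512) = 1369 / 4239872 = 0.00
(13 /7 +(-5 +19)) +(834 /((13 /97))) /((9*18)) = 133342 /2457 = 54.27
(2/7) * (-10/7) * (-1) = 20/49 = 0.41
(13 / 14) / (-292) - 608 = -2485517 / 4088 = -608.00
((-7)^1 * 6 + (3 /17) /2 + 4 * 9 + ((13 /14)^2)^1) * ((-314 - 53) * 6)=18524325 /1666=11119.04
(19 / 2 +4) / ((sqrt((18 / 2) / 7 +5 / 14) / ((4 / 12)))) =9 * sqrt(322) / 46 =3.51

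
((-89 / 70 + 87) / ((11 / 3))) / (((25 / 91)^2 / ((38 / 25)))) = 404653431 / 859375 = 470.87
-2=-2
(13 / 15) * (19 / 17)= 247 / 255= 0.97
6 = 6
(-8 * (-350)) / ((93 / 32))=89600 / 93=963.44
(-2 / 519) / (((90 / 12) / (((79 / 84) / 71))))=-79 / 11607435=-0.00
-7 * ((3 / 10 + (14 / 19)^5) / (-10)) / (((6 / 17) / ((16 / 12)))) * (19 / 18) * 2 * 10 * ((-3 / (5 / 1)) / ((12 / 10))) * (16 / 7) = -33.00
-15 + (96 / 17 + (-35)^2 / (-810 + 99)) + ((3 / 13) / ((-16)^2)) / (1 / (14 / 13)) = -2895708541 / 261465984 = -11.07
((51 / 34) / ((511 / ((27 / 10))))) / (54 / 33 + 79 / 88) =0.00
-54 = -54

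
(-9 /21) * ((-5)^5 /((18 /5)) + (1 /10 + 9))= 38653 /105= 368.12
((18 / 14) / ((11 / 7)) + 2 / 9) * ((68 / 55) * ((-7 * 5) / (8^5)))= -12257 / 8921088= -0.00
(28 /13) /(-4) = -7 /13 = -0.54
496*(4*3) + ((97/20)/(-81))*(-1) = 5952.06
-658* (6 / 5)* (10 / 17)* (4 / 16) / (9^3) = -658 / 4131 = -0.16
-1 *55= -55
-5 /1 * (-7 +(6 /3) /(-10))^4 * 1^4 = -1679616 /125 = -13436.93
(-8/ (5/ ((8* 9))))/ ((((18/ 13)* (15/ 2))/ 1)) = -832/ 75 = -11.09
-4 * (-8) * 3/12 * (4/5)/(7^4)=0.00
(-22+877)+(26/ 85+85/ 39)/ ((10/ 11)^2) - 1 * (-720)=523109419/ 331500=1578.01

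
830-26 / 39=2488 / 3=829.33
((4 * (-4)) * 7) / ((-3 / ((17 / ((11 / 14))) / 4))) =6664 / 33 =201.94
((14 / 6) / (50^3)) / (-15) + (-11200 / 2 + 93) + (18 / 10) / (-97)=-3004767000679 / 545625000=-5507.02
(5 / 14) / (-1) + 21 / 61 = -11 / 854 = -0.01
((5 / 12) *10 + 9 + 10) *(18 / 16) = 417 / 16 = 26.06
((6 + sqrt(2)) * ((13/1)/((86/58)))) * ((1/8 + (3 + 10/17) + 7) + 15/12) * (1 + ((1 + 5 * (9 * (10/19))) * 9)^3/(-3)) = -11532271265758659/5013929 - 3844090421919553 * sqrt(2)/10027858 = -2842173008.55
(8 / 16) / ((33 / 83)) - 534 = -35161 / 66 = -532.74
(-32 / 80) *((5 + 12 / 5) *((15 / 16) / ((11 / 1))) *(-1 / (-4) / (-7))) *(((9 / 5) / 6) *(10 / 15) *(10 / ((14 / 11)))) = 111 / 7840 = 0.01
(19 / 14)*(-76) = -722 / 7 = -103.14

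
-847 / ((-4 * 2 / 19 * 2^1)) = 16093 / 16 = 1005.81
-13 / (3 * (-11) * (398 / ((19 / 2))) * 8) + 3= 630679 / 210144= 3.00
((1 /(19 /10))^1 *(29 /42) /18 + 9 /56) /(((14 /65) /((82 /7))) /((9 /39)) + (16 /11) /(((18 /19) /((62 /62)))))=11719235 /104624184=0.11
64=64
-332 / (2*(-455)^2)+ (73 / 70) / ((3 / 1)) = 430799 / 1242150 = 0.35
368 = 368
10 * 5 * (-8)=-400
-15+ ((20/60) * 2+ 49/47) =-1874/141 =-13.29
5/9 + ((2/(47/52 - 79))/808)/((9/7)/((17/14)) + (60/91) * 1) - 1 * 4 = -11265542359/3270623814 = -3.44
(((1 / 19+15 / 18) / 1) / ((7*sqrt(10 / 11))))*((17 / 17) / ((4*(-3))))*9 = -0.10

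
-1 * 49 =-49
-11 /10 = -1.10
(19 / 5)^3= 6859 / 125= 54.87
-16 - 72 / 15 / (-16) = -157 / 10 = -15.70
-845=-845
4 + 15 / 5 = 7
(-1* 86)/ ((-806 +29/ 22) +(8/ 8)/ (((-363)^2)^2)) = 2986447930092/ 27943492445251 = 0.11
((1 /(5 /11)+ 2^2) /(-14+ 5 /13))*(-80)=6448 /177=36.43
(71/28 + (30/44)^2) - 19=-16.00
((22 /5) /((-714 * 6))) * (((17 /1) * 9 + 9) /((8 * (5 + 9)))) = -99 /66640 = -0.00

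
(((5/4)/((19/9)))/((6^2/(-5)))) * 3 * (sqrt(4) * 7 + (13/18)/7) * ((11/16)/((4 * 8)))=-488675/6537216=-0.07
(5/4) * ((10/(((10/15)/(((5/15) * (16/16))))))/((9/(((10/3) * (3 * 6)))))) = 125/3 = 41.67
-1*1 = -1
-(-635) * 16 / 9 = 10160 / 9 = 1128.89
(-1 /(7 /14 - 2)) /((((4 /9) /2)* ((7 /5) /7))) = 15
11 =11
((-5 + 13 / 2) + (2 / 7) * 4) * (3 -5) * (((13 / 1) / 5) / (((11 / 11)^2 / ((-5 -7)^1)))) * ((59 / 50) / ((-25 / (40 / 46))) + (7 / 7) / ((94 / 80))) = 631768488 / 4729375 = 133.58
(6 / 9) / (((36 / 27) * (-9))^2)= 1 / 216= 0.00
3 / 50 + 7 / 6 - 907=-905.77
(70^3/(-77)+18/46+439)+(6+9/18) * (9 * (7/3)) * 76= 1608788/253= 6358.85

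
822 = 822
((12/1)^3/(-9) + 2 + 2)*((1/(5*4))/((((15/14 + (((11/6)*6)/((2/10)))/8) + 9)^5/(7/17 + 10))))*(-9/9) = 4581537644544/65425942533278665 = 0.00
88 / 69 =1.28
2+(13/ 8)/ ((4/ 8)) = 21/ 4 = 5.25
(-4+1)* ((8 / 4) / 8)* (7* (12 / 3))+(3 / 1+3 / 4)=-69 / 4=-17.25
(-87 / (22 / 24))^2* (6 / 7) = 6539616 / 847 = 7720.92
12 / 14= 6 / 7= 0.86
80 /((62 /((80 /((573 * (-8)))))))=-400 /17763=-0.02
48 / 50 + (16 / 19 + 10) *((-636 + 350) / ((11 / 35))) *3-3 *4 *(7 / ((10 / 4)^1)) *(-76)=-12846084 / 475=-27044.39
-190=-190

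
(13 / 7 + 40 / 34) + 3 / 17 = 382 / 119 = 3.21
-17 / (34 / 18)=-9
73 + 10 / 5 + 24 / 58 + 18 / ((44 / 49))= 95.46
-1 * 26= -26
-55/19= -2.89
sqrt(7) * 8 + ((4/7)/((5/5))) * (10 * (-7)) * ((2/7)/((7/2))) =-160/49 + 8 * sqrt(7) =17.90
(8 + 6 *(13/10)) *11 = 869/5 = 173.80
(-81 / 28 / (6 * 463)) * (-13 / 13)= 27 / 25928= 0.00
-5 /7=-0.71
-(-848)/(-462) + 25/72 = -8251/5544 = -1.49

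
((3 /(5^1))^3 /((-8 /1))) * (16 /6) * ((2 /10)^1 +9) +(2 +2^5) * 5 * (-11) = -1169164 /625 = -1870.66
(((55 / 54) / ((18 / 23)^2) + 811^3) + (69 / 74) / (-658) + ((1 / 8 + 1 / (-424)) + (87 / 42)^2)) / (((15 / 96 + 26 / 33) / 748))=422603340195.28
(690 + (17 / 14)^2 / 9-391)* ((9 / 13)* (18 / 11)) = 338.91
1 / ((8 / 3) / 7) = 21 / 8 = 2.62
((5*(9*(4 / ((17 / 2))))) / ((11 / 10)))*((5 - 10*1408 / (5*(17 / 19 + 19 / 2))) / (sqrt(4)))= -37811880 / 14773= -2559.53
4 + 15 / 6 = 13 / 2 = 6.50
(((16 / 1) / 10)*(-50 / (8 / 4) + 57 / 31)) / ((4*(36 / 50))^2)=-44875 / 10044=-4.47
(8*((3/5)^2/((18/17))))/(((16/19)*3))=323/300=1.08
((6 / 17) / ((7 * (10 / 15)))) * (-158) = -1422 / 119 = -11.95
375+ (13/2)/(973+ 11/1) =375.01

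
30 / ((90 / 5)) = 5 / 3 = 1.67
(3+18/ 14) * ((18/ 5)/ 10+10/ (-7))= -1122/ 245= -4.58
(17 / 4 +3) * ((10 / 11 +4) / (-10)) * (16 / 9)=-348 / 55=-6.33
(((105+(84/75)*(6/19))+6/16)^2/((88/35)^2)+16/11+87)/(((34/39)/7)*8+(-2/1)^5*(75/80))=-2267305818383697/35416694579200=-64.02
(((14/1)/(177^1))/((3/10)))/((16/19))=665/2124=0.31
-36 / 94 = -18 / 47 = -0.38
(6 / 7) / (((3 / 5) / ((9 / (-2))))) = -45 / 7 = -6.43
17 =17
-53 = -53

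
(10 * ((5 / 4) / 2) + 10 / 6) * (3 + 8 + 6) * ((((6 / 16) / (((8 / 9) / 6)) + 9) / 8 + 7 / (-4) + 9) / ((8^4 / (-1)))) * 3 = -3593375 / 4194304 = -0.86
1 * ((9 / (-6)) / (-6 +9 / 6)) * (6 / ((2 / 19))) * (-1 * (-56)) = 1064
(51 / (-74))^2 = 2601 / 5476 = 0.47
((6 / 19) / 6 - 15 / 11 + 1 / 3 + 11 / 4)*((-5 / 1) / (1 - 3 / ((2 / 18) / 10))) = 22225 / 674652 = 0.03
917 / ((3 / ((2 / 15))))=1834 / 45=40.76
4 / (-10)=-2 / 5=-0.40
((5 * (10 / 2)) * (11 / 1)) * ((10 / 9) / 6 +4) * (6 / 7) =62150 / 63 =986.51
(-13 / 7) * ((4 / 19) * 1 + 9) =-325 / 19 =-17.11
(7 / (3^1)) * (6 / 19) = 14 / 19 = 0.74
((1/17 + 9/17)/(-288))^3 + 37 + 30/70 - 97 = -6117448127339/102690975744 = -59.57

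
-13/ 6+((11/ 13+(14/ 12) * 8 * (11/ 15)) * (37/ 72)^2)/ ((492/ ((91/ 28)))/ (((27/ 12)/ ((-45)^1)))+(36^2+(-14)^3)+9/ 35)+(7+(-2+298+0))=28581134890723/ 95006685888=300.83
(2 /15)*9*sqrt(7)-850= -850 + 6*sqrt(7) /5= -846.83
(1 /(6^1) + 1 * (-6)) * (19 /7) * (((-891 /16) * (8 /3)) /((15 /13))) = 8151 /4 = 2037.75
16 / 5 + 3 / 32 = 3.29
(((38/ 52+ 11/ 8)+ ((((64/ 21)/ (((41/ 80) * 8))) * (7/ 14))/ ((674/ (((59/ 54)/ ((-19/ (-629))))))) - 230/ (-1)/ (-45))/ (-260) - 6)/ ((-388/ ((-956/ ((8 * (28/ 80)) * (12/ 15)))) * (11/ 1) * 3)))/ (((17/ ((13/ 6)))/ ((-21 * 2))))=358388506472515/ 518399992934208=0.69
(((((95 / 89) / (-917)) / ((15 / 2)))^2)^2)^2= 4347792138496 / 12913524067168249733345132694082525465734081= 0.00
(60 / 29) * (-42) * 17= -42840 / 29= -1477.24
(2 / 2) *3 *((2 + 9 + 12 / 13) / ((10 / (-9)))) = -837 / 26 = -32.19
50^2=2500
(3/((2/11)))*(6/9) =11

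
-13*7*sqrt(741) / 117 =-7*sqrt(741) / 9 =-21.17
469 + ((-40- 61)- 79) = 289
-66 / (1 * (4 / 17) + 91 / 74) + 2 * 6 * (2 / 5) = -370908 / 9215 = -40.25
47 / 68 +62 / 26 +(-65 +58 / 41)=-2193109 / 36244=-60.51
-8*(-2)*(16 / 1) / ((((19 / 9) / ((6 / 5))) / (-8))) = -110592 / 95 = -1164.13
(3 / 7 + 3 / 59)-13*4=-21278 / 413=-51.52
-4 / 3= -1.33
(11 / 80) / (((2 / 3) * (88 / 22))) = 33 / 640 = 0.05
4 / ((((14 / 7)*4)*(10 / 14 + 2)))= 7 / 38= 0.18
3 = 3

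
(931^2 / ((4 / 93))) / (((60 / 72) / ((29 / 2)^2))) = 203375934279 / 40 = 5084398356.98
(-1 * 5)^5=-3125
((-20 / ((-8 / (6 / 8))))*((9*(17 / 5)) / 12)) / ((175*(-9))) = -17 / 5600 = -0.00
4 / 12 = 0.33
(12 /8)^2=2.25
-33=-33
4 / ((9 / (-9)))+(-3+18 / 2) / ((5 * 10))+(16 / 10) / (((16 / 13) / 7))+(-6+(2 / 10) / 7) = -263 / 350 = -0.75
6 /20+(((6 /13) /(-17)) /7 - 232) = -3584459 /15470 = -231.70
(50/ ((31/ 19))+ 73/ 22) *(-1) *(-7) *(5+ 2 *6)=2756397/ 682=4041.64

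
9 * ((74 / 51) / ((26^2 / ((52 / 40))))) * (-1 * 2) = -111 / 2210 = -0.05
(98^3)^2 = 885842380864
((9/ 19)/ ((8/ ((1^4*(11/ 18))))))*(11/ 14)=0.03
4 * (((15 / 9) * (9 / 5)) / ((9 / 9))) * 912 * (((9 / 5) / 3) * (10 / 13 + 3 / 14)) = 2938464 / 455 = 6458.16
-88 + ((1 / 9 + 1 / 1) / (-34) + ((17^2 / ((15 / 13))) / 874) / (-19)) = -1118522677 / 12703590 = -88.05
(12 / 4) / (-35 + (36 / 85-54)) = -255 / 7529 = -0.03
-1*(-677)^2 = -458329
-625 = -625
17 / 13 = 1.31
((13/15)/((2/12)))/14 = 13/35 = 0.37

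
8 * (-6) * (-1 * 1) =48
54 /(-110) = -27 /55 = -0.49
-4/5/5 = -4/25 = -0.16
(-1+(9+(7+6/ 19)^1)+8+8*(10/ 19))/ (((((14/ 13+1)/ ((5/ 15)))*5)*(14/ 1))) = 6799/ 107730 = 0.06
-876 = -876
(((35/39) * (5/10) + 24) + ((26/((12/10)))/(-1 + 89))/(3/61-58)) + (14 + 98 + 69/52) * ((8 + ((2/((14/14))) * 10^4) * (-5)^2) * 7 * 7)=6737097418145719/2426424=2776554063.98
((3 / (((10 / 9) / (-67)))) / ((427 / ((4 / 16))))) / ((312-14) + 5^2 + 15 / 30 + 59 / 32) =-7236 / 22227485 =-0.00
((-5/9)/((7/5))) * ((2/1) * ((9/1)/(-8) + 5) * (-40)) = 7750/63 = 123.02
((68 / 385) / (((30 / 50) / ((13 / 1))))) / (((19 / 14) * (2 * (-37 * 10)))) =-442 / 115995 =-0.00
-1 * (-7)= 7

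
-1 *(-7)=7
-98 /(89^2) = -98 /7921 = -0.01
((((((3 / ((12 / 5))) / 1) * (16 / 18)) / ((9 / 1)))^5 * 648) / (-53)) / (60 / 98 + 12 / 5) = -98000000 / 841864722597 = -0.00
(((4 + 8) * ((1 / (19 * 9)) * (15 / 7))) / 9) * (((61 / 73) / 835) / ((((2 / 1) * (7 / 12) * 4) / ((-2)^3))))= -976 / 34049463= -0.00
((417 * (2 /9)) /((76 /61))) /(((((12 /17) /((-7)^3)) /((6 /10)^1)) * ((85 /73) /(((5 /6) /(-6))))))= 212305681 /82080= 2586.57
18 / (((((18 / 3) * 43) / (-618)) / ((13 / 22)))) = -12051 / 473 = -25.48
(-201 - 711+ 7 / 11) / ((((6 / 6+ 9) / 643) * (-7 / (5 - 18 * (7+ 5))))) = -1766391.98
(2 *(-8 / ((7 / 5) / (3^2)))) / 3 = -240 / 7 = -34.29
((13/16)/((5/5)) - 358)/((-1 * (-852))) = -1905/4544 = -0.42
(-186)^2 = 34596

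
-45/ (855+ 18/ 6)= -15/ 286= -0.05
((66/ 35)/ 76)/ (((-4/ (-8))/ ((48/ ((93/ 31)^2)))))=176/ 665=0.26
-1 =-1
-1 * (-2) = 2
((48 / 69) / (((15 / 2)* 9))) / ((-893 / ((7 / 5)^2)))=-1568 / 69319125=-0.00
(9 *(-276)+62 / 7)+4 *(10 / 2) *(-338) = -64646 / 7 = -9235.14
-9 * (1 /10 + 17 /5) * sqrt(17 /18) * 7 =-147 * sqrt(34) /4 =-214.29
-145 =-145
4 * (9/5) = 36/5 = 7.20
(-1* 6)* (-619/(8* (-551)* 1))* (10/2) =-9285/2204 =-4.21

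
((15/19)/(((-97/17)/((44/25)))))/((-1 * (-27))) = -748/82935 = -0.01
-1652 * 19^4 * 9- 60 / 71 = -137570496648 / 71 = -1937612628.85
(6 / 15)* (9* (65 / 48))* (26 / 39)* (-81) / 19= -1053 / 76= -13.86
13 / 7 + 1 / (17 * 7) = 222 / 119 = 1.87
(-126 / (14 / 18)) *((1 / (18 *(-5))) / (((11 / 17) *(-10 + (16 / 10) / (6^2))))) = -1377 / 4928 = -0.28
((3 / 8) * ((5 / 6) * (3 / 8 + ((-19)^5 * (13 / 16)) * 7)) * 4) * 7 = -7886375105 / 64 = -123224611.02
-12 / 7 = -1.71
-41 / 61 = -0.67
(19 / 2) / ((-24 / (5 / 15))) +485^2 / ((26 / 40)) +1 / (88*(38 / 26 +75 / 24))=361884.49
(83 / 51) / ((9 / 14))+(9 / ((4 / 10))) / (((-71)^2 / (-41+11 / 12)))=43549451 / 18510552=2.35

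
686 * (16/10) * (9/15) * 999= 16447536/25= 657901.44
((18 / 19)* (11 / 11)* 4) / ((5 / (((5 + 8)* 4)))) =3744 / 95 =39.41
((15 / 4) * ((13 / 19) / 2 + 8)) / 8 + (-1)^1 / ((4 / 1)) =4451 / 1216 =3.66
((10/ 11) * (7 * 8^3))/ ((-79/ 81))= -2903040/ 869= -3340.67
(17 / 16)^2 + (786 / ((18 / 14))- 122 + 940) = 1098595 / 768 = 1430.46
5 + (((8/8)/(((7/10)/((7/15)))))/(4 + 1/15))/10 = 306/61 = 5.02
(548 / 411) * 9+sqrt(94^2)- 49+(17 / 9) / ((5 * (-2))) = 5113 / 90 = 56.81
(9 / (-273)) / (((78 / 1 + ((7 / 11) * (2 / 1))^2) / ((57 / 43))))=-20691 / 37697842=-0.00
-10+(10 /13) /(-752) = -48885 /4888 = -10.00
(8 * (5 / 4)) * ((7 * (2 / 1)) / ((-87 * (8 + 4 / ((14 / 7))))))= -14 / 87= -0.16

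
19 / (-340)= -19 / 340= -0.06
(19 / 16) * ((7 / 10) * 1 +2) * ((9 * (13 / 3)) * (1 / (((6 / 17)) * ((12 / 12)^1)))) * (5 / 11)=113373 / 704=161.04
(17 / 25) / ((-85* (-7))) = 0.00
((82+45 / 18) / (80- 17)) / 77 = 169 / 9702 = 0.02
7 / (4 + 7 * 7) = 7 / 53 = 0.13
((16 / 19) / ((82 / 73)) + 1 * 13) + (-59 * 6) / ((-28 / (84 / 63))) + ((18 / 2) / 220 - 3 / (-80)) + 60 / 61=9270008397 / 292717040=31.67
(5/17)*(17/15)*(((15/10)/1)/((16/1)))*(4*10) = 5/4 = 1.25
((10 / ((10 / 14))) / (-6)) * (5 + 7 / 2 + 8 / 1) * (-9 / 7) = 99 / 2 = 49.50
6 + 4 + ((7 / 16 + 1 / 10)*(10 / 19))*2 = 803 / 76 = 10.57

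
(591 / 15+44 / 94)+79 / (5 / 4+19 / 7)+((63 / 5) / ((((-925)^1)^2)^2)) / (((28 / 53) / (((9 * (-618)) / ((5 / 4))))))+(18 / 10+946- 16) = 2558944248934510316 / 2580631845703125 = 991.60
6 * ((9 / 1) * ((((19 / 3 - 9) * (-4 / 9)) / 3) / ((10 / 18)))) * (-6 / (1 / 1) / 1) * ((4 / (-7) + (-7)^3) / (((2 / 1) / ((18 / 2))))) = 2493504 / 7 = 356214.86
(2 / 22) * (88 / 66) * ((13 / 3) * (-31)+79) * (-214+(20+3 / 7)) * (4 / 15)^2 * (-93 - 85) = -512480512 / 31185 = -16433.56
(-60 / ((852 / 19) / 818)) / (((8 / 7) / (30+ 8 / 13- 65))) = 121577295 / 3692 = 32929.93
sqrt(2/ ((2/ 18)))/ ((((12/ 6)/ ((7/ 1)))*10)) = 21*sqrt(2)/ 20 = 1.48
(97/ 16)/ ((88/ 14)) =679/ 704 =0.96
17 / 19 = 0.89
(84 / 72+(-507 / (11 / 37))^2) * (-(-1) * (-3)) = -2111401333 / 242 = -8724798.90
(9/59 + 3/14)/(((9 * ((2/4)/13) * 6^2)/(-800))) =-262600/11151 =-23.55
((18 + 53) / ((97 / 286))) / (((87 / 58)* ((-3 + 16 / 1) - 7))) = 20306 / 873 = 23.26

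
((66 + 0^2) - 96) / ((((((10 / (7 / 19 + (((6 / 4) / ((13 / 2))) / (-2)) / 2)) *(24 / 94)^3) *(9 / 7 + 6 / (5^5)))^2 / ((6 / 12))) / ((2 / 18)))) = -97227701194537361328125 / 27750051859183222652928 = -3.50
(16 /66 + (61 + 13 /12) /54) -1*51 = -353605 /7128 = -49.61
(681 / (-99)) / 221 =-0.03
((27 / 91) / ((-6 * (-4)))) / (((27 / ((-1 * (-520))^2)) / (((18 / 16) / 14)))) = 975 / 98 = 9.95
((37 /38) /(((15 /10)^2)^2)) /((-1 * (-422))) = 148 /324729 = 0.00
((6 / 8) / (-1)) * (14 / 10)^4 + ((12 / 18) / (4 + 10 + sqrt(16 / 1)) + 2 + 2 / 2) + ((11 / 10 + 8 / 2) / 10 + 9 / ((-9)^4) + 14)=6682747 / 455625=14.67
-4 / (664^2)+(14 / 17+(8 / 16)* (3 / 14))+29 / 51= 58997039 / 39349968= 1.50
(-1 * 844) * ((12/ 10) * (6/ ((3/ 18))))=-182304/ 5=-36460.80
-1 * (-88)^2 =-7744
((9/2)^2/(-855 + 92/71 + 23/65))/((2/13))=-4859595/31505696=-0.15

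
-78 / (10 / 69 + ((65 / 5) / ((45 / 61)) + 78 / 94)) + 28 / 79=-137210173 / 35733596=-3.84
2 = 2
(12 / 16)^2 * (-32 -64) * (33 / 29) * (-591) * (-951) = -1001557062 / 29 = -34536450.41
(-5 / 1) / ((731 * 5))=-1 / 731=-0.00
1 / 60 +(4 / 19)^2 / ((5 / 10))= 2281 / 21660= 0.11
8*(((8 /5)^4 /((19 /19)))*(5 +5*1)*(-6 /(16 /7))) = -172032 /125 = -1376.26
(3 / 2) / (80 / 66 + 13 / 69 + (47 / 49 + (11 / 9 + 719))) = 334719 / 161241268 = 0.00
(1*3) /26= 3 /26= 0.12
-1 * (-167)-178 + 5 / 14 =-149 / 14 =-10.64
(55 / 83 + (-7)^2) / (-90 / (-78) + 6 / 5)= 29770 / 1411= 21.10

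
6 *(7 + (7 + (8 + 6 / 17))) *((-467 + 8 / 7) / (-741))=130440 / 1547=84.32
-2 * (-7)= 14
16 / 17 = 0.94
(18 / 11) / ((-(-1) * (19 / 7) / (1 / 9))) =14 / 209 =0.07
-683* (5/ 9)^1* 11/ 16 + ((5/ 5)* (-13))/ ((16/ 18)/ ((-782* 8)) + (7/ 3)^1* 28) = -17286125611/ 66213360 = -261.07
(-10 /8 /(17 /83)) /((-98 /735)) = 6225 /136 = 45.77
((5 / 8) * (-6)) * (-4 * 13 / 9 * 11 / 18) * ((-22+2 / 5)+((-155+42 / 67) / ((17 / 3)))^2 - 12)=219078110537 / 23351778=9381.65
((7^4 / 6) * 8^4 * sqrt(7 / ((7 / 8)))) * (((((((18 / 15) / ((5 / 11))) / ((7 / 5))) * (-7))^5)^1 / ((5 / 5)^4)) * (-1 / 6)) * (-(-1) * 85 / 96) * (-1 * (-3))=822494881919.76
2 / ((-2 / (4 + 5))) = -9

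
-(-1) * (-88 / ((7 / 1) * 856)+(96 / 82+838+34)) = 26813749 / 30709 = 873.16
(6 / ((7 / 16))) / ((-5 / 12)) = -1152 / 35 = -32.91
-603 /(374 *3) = -201 /374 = -0.54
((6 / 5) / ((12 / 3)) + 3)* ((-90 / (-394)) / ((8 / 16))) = 1.51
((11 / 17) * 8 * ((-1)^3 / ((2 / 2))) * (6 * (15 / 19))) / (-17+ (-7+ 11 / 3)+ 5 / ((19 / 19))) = 11880 / 7429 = 1.60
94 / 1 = 94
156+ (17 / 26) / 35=141977 / 910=156.02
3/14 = 0.21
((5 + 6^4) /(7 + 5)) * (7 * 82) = 373387 /6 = 62231.17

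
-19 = -19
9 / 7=1.29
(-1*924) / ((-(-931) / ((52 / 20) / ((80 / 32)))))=-3432 / 3325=-1.03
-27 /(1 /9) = -243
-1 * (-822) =822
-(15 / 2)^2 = -225 / 4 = -56.25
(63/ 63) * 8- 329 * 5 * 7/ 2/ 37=-10923/ 74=-147.61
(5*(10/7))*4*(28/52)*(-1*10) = -2000/13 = -153.85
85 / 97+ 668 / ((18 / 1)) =33163 / 873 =37.99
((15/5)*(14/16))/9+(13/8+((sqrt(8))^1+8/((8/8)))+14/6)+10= 2*sqrt(2)+89/4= 25.08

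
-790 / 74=-395 / 37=-10.68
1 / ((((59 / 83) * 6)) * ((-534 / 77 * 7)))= -913 / 189036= -0.00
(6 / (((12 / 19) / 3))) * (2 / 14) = 57 / 14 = 4.07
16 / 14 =8 / 7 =1.14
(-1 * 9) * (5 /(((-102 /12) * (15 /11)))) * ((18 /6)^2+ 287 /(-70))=1617 /85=19.02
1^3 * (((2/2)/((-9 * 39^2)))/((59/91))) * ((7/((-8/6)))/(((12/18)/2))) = 49/27612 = 0.00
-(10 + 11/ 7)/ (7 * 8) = -81/ 392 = -0.21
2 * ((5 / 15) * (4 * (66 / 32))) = 11 / 2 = 5.50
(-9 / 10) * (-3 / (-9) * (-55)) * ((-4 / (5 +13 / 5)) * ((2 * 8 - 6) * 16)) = -26400 / 19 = -1389.47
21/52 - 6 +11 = 281/52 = 5.40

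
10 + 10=20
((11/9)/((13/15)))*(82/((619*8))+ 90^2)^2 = 22122580475648455/239092464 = 92527301.39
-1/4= -0.25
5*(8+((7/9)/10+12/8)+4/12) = 446/9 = 49.56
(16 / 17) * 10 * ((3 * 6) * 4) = 11520 / 17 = 677.65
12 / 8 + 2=7 / 2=3.50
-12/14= -6/7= -0.86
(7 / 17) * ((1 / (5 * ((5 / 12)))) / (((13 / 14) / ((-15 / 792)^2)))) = 49 / 641784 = 0.00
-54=-54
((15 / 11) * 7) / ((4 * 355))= 21 / 3124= 0.01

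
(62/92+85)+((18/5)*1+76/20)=21407/230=93.07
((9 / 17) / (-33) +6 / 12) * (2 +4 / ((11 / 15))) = 7421 / 2057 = 3.61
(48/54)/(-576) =-1/648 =-0.00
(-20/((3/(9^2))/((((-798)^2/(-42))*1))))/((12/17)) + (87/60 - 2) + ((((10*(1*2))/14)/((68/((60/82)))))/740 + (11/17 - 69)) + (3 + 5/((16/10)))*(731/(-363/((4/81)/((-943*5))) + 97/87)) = 126273000890008235127219/10886672392377845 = 11598861.10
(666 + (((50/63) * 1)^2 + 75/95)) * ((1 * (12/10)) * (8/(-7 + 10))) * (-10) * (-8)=12884674816/75411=170859.35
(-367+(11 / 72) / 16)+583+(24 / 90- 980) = -4399049 / 5760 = -763.72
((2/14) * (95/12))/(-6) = -95/504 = -0.19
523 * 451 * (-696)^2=114260655168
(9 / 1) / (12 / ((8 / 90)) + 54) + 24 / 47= 551 / 987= 0.56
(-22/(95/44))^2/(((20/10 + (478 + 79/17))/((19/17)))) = 85184/355775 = 0.24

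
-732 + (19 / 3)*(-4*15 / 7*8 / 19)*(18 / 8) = -5484 / 7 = -783.43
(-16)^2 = 256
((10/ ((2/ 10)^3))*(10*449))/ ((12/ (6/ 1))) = 2806250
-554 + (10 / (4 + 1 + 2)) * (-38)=-4258 / 7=-608.29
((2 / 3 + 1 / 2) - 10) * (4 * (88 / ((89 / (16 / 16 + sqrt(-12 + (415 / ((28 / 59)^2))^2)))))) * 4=-2332 * sqrt(2086905122353) / 13083 - 37312 / 267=-257636.97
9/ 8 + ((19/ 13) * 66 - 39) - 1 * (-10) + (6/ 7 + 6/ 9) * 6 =56587/ 728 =77.73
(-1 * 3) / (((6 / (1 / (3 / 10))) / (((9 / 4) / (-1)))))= 15 / 4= 3.75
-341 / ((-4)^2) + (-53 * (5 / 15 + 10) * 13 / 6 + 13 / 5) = -867833 / 720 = -1205.32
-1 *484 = -484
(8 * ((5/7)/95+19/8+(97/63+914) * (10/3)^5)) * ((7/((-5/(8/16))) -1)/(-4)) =1281010.13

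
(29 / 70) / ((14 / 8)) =0.24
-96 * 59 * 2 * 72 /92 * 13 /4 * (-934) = 618950592 /23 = 26910895.30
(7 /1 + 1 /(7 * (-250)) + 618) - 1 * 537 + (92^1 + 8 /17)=5368983 /29750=180.47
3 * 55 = 165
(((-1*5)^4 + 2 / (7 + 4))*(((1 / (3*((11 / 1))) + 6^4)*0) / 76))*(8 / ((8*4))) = 0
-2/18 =-1/9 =-0.11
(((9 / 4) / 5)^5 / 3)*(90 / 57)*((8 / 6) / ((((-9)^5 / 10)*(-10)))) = 1 / 4560000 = 0.00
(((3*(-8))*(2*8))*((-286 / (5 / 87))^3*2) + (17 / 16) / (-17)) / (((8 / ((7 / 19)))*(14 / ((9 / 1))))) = 1703646829519403931 / 608000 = 2802050706446.39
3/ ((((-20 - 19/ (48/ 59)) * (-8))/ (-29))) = -522/ 2081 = -0.25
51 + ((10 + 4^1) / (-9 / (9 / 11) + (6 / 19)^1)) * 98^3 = -35763817 / 29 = -1233235.07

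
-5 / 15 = -1 / 3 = -0.33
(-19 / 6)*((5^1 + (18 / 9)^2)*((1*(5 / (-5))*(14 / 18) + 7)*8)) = -4256 / 3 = -1418.67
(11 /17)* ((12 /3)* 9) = 396 /17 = 23.29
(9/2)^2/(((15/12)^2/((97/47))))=31428/1175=26.75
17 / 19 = 0.89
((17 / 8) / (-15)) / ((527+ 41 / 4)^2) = -34 / 69273015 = -0.00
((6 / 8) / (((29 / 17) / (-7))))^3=-45499293 / 1560896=-29.15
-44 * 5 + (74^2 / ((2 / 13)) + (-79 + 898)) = 36193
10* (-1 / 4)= -5 / 2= -2.50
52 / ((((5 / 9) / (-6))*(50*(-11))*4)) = 0.26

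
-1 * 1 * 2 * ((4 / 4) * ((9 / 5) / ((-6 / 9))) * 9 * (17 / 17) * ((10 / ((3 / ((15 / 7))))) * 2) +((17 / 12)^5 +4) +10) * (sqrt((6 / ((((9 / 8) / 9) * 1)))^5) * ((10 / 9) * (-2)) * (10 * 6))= -456269780000 * sqrt(3) / 567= -1393796192.10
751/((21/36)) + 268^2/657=6423652/4599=1396.75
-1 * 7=-7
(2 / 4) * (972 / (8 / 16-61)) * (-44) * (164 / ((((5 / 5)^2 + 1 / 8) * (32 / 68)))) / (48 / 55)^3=10542125 / 64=164720.70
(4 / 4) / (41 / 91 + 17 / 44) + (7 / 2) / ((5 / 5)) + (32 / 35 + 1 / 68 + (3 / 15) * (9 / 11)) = 101546441 / 17545836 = 5.79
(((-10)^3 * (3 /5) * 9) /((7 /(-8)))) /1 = 43200 /7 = 6171.43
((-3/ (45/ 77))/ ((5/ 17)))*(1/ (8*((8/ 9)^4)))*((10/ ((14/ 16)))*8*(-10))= 408969/ 128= 3195.07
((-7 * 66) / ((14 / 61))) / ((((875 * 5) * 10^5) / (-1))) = 2013 / 437500000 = 0.00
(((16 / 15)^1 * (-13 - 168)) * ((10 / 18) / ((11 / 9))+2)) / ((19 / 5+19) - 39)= 2896 / 99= 29.25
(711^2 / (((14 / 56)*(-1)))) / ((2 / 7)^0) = -2022084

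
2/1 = 2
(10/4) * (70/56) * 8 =25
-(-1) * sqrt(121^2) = 121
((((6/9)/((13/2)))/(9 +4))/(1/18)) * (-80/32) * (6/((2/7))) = -1260/169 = -7.46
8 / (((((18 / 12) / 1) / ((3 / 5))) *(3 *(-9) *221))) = -16 / 29835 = -0.00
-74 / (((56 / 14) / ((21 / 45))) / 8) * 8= -8288 / 15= -552.53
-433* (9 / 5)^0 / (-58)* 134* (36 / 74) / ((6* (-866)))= -0.09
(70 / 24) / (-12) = -35 / 144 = -0.24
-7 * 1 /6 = -7 /6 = -1.17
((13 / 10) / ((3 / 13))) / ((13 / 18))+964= 4859 / 5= 971.80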